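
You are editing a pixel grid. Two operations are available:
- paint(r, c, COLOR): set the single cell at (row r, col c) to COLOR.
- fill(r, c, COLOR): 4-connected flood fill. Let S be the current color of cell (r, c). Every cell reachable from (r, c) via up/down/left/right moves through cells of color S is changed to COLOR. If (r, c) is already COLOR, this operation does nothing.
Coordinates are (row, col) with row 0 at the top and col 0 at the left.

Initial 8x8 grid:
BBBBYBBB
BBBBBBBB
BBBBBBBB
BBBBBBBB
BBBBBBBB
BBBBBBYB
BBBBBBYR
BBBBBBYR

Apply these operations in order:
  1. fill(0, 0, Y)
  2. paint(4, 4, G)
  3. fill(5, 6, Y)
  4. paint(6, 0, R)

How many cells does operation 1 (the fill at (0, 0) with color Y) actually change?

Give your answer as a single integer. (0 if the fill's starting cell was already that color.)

After op 1 fill(0,0,Y) [58 cells changed]:
YYYYYYYY
YYYYYYYY
YYYYYYYY
YYYYYYYY
YYYYYYYY
YYYYYYYY
YYYYYYYR
YYYYYYYR

Answer: 58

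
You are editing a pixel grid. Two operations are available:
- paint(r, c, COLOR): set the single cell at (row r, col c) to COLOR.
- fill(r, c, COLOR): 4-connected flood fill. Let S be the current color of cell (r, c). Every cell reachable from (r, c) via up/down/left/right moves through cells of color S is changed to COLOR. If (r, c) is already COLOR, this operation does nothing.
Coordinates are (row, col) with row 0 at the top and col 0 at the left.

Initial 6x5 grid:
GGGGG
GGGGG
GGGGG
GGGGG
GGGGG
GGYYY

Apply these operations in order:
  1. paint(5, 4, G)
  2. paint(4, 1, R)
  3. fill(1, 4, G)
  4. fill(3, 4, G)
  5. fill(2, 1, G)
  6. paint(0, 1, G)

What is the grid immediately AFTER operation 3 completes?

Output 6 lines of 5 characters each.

Answer: GGGGG
GGGGG
GGGGG
GGGGG
GRGGG
GGYYG

Derivation:
After op 1 paint(5,4,G):
GGGGG
GGGGG
GGGGG
GGGGG
GGGGG
GGYYG
After op 2 paint(4,1,R):
GGGGG
GGGGG
GGGGG
GGGGG
GRGGG
GGYYG
After op 3 fill(1,4,G) [0 cells changed]:
GGGGG
GGGGG
GGGGG
GGGGG
GRGGG
GGYYG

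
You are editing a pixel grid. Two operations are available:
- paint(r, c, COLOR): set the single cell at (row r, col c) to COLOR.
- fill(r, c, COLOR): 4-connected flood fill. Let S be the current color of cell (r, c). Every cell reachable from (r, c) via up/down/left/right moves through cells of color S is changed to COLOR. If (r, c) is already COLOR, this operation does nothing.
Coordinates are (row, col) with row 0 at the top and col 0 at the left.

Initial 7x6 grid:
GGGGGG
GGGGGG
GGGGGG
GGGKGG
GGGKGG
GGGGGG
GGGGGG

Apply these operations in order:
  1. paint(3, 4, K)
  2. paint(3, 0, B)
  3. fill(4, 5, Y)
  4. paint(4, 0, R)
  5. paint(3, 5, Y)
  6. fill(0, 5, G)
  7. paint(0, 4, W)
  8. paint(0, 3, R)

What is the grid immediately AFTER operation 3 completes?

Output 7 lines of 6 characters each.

After op 1 paint(3,4,K):
GGGGGG
GGGGGG
GGGGGG
GGGKKG
GGGKGG
GGGGGG
GGGGGG
After op 2 paint(3,0,B):
GGGGGG
GGGGGG
GGGGGG
BGGKKG
GGGKGG
GGGGGG
GGGGGG
After op 3 fill(4,5,Y) [38 cells changed]:
YYYYYY
YYYYYY
YYYYYY
BYYKKY
YYYKYY
YYYYYY
YYYYYY

Answer: YYYYYY
YYYYYY
YYYYYY
BYYKKY
YYYKYY
YYYYYY
YYYYYY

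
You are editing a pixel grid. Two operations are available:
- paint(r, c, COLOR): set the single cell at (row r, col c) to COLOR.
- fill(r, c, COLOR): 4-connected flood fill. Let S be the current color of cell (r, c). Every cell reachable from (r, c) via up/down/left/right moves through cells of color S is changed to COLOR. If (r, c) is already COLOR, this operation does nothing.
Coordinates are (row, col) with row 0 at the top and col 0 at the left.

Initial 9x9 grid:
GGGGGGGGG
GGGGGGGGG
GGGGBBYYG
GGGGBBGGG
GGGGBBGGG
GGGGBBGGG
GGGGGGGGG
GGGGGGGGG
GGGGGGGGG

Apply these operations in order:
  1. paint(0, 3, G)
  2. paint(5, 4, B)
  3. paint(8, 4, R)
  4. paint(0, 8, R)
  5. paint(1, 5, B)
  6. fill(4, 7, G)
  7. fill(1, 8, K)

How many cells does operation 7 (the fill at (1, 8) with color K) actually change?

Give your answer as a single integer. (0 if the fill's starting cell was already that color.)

Answer: 68

Derivation:
After op 1 paint(0,3,G):
GGGGGGGGG
GGGGGGGGG
GGGGBBYYG
GGGGBBGGG
GGGGBBGGG
GGGGBBGGG
GGGGGGGGG
GGGGGGGGG
GGGGGGGGG
After op 2 paint(5,4,B):
GGGGGGGGG
GGGGGGGGG
GGGGBBYYG
GGGGBBGGG
GGGGBBGGG
GGGGBBGGG
GGGGGGGGG
GGGGGGGGG
GGGGGGGGG
After op 3 paint(8,4,R):
GGGGGGGGG
GGGGGGGGG
GGGGBBYYG
GGGGBBGGG
GGGGBBGGG
GGGGBBGGG
GGGGGGGGG
GGGGGGGGG
GGGGRGGGG
After op 4 paint(0,8,R):
GGGGGGGGR
GGGGGGGGG
GGGGBBYYG
GGGGBBGGG
GGGGBBGGG
GGGGBBGGG
GGGGGGGGG
GGGGGGGGG
GGGGRGGGG
After op 5 paint(1,5,B):
GGGGGGGGR
GGGGGBGGG
GGGGBBYYG
GGGGBBGGG
GGGGBBGGG
GGGGBBGGG
GGGGGGGGG
GGGGGGGGG
GGGGRGGGG
After op 6 fill(4,7,G) [0 cells changed]:
GGGGGGGGR
GGGGGBGGG
GGGGBBYYG
GGGGBBGGG
GGGGBBGGG
GGGGBBGGG
GGGGGGGGG
GGGGGGGGG
GGGGRGGGG
After op 7 fill(1,8,K) [68 cells changed]:
KKKKKKKKR
KKKKKBKKK
KKKKBBYYK
KKKKBBKKK
KKKKBBKKK
KKKKBBKKK
KKKKKKKKK
KKKKKKKKK
KKKKRKKKK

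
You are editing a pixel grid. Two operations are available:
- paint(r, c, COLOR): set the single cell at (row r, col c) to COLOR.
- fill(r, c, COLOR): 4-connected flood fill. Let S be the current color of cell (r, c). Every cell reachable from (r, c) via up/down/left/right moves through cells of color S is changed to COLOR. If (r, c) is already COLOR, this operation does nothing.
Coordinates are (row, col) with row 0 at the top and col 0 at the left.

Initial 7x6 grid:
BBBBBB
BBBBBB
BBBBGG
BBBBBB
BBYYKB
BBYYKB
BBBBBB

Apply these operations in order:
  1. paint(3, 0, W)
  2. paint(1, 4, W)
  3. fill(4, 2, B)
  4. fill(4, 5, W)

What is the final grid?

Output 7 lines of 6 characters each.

Answer: WWWWWW
WWWWWW
WWWWGG
WWWWWW
WWWWKW
WWWWKW
WWWWWW

Derivation:
After op 1 paint(3,0,W):
BBBBBB
BBBBBB
BBBBGG
WBBBBB
BBYYKB
BBYYKB
BBBBBB
After op 2 paint(1,4,W):
BBBBBB
BBBBWB
BBBBGG
WBBBBB
BBYYKB
BBYYKB
BBBBBB
After op 3 fill(4,2,B) [4 cells changed]:
BBBBBB
BBBBWB
BBBBGG
WBBBBB
BBBBKB
BBBBKB
BBBBBB
After op 4 fill(4,5,W) [36 cells changed]:
WWWWWW
WWWWWW
WWWWGG
WWWWWW
WWWWKW
WWWWKW
WWWWWW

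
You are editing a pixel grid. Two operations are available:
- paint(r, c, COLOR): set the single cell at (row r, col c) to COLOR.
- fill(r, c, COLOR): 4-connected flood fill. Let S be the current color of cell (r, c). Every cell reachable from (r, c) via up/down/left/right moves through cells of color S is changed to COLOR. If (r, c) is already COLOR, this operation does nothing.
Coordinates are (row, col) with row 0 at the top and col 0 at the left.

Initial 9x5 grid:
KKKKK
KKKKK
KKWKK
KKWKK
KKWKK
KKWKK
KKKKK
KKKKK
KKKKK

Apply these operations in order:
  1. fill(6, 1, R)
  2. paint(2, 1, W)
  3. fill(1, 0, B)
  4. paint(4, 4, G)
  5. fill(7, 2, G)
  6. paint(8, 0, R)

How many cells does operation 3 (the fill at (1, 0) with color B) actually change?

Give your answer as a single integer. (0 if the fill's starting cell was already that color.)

Answer: 40

Derivation:
After op 1 fill(6,1,R) [41 cells changed]:
RRRRR
RRRRR
RRWRR
RRWRR
RRWRR
RRWRR
RRRRR
RRRRR
RRRRR
After op 2 paint(2,1,W):
RRRRR
RRRRR
RWWRR
RRWRR
RRWRR
RRWRR
RRRRR
RRRRR
RRRRR
After op 3 fill(1,0,B) [40 cells changed]:
BBBBB
BBBBB
BWWBB
BBWBB
BBWBB
BBWBB
BBBBB
BBBBB
BBBBB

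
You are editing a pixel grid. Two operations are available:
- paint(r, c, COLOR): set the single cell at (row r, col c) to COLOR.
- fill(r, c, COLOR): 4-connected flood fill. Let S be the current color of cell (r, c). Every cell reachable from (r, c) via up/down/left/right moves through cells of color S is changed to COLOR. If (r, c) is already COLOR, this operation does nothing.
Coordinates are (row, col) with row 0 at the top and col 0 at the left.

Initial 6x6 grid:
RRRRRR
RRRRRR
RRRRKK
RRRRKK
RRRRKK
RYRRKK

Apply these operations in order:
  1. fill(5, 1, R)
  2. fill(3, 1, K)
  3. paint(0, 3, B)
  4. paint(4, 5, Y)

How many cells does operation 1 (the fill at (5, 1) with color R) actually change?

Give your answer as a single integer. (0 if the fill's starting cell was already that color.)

After op 1 fill(5,1,R) [1 cells changed]:
RRRRRR
RRRRRR
RRRRKK
RRRRKK
RRRRKK
RRRRKK

Answer: 1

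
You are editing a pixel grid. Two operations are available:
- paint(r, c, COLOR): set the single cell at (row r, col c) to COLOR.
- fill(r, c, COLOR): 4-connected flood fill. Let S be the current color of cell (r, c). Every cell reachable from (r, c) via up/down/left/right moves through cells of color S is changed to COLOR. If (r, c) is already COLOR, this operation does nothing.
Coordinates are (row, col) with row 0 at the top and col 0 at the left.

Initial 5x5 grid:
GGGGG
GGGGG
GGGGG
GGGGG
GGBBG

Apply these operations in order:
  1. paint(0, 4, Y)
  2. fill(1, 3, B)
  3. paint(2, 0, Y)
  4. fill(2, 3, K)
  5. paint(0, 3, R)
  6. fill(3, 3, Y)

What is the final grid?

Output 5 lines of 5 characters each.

Answer: YYYRY
YYYYY
YYYYY
YYYYY
YYYYY

Derivation:
After op 1 paint(0,4,Y):
GGGGY
GGGGG
GGGGG
GGGGG
GGBBG
After op 2 fill(1,3,B) [22 cells changed]:
BBBBY
BBBBB
BBBBB
BBBBB
BBBBB
After op 3 paint(2,0,Y):
BBBBY
BBBBB
YBBBB
BBBBB
BBBBB
After op 4 fill(2,3,K) [23 cells changed]:
KKKKY
KKKKK
YKKKK
KKKKK
KKKKK
After op 5 paint(0,3,R):
KKKRY
KKKKK
YKKKK
KKKKK
KKKKK
After op 6 fill(3,3,Y) [22 cells changed]:
YYYRY
YYYYY
YYYYY
YYYYY
YYYYY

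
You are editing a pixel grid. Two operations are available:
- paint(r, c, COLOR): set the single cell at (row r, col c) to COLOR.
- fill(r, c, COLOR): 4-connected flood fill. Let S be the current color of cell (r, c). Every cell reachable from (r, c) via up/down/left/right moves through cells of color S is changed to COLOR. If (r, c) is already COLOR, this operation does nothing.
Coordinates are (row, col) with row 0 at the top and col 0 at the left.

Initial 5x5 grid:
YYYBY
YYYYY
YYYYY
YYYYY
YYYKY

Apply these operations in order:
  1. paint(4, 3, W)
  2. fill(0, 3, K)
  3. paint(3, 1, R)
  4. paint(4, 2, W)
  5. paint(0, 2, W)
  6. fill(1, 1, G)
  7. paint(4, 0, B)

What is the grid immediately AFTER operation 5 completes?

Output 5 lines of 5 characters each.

Answer: YYWKY
YYYYY
YYYYY
YRYYY
YYWWY

Derivation:
After op 1 paint(4,3,W):
YYYBY
YYYYY
YYYYY
YYYYY
YYYWY
After op 2 fill(0,3,K) [1 cells changed]:
YYYKY
YYYYY
YYYYY
YYYYY
YYYWY
After op 3 paint(3,1,R):
YYYKY
YYYYY
YYYYY
YRYYY
YYYWY
After op 4 paint(4,2,W):
YYYKY
YYYYY
YYYYY
YRYYY
YYWWY
After op 5 paint(0,2,W):
YYWKY
YYYYY
YYYYY
YRYYY
YYWWY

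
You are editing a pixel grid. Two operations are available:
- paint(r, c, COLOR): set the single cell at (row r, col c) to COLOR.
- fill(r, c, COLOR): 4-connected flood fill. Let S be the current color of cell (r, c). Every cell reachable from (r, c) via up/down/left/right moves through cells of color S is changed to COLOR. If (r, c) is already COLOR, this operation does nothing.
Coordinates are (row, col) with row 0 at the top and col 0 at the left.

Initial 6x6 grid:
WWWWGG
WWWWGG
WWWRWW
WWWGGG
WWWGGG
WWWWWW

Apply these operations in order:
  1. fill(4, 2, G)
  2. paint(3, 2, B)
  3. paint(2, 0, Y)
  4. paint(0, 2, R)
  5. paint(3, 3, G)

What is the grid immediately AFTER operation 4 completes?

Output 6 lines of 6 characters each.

Answer: GGRGGG
GGGGGG
YGGRWW
GGBGGG
GGGGGG
GGGGGG

Derivation:
After op 1 fill(4,2,G) [23 cells changed]:
GGGGGG
GGGGGG
GGGRWW
GGGGGG
GGGGGG
GGGGGG
After op 2 paint(3,2,B):
GGGGGG
GGGGGG
GGGRWW
GGBGGG
GGGGGG
GGGGGG
After op 3 paint(2,0,Y):
GGGGGG
GGGGGG
YGGRWW
GGBGGG
GGGGGG
GGGGGG
After op 4 paint(0,2,R):
GGRGGG
GGGGGG
YGGRWW
GGBGGG
GGGGGG
GGGGGG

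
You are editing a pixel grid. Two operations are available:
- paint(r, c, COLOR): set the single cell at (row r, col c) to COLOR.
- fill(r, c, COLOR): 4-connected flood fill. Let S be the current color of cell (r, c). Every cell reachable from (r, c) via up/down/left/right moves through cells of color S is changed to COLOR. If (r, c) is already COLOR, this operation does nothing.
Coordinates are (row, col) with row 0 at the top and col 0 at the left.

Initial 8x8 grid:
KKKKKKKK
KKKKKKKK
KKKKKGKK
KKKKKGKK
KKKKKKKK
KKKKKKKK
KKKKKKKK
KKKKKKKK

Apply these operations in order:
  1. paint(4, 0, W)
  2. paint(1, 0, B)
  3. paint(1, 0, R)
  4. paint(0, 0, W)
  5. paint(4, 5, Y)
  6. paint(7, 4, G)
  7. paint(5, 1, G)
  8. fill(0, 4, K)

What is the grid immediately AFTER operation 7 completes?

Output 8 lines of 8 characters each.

After op 1 paint(4,0,W):
KKKKKKKK
KKKKKKKK
KKKKKGKK
KKKKKGKK
WKKKKKKK
KKKKKKKK
KKKKKKKK
KKKKKKKK
After op 2 paint(1,0,B):
KKKKKKKK
BKKKKKKK
KKKKKGKK
KKKKKGKK
WKKKKKKK
KKKKKKKK
KKKKKKKK
KKKKKKKK
After op 3 paint(1,0,R):
KKKKKKKK
RKKKKKKK
KKKKKGKK
KKKKKGKK
WKKKKKKK
KKKKKKKK
KKKKKKKK
KKKKKKKK
After op 4 paint(0,0,W):
WKKKKKKK
RKKKKKKK
KKKKKGKK
KKKKKGKK
WKKKKKKK
KKKKKKKK
KKKKKKKK
KKKKKKKK
After op 5 paint(4,5,Y):
WKKKKKKK
RKKKKKKK
KKKKKGKK
KKKKKGKK
WKKKKYKK
KKKKKKKK
KKKKKKKK
KKKKKKKK
After op 6 paint(7,4,G):
WKKKKKKK
RKKKKKKK
KKKKKGKK
KKKKKGKK
WKKKKYKK
KKKKKKKK
KKKKKKKK
KKKKGKKK
After op 7 paint(5,1,G):
WKKKKKKK
RKKKKKKK
KKKKKGKK
KKKKKGKK
WKKKKYKK
KGKKKKKK
KKKKKKKK
KKKKGKKK

Answer: WKKKKKKK
RKKKKKKK
KKKKKGKK
KKKKKGKK
WKKKKYKK
KGKKKKKK
KKKKKKKK
KKKKGKKK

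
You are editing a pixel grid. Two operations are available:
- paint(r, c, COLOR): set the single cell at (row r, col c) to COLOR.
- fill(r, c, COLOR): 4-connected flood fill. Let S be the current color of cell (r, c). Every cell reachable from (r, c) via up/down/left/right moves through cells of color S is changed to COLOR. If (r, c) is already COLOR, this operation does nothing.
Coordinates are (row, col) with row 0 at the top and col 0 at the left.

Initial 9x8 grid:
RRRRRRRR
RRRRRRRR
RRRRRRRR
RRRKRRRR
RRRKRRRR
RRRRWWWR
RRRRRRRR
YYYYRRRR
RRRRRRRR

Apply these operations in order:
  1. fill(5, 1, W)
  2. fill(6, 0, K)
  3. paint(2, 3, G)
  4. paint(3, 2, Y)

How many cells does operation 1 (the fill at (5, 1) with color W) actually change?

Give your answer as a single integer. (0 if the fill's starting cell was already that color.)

After op 1 fill(5,1,W) [63 cells changed]:
WWWWWWWW
WWWWWWWW
WWWWWWWW
WWWKWWWW
WWWKWWWW
WWWWWWWW
WWWWWWWW
YYYYWWWW
WWWWWWWW

Answer: 63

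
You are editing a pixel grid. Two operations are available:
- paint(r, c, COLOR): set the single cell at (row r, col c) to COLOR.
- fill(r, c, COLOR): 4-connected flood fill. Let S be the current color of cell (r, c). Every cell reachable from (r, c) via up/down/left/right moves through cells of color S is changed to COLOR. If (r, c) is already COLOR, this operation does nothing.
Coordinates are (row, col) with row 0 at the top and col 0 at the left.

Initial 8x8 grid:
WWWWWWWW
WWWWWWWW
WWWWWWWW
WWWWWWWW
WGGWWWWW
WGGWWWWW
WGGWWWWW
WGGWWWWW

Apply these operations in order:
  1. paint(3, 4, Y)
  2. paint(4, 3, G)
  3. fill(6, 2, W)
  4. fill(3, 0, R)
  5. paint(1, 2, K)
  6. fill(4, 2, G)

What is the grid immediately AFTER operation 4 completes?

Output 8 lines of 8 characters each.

Answer: RRRRRRRR
RRRRRRRR
RRRRRRRR
RRRRYRRR
RRRRRRRR
RRRRRRRR
RRRRRRRR
RRRRRRRR

Derivation:
After op 1 paint(3,4,Y):
WWWWWWWW
WWWWWWWW
WWWWWWWW
WWWWYWWW
WGGWWWWW
WGGWWWWW
WGGWWWWW
WGGWWWWW
After op 2 paint(4,3,G):
WWWWWWWW
WWWWWWWW
WWWWWWWW
WWWWYWWW
WGGGWWWW
WGGWWWWW
WGGWWWWW
WGGWWWWW
After op 3 fill(6,2,W) [9 cells changed]:
WWWWWWWW
WWWWWWWW
WWWWWWWW
WWWWYWWW
WWWWWWWW
WWWWWWWW
WWWWWWWW
WWWWWWWW
After op 4 fill(3,0,R) [63 cells changed]:
RRRRRRRR
RRRRRRRR
RRRRRRRR
RRRRYRRR
RRRRRRRR
RRRRRRRR
RRRRRRRR
RRRRRRRR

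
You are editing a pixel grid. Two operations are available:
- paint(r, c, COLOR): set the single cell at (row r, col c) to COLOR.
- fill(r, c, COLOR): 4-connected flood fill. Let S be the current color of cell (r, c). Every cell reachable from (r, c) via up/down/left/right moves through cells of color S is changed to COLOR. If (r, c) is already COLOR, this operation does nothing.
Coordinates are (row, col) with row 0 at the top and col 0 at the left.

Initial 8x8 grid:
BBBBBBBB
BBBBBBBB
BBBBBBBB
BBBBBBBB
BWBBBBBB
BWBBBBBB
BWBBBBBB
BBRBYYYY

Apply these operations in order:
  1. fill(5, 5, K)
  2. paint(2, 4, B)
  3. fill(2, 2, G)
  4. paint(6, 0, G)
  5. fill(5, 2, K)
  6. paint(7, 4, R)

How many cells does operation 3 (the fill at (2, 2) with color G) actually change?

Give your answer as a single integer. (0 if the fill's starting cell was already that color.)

Answer: 55

Derivation:
After op 1 fill(5,5,K) [56 cells changed]:
KKKKKKKK
KKKKKKKK
KKKKKKKK
KKKKKKKK
KWKKKKKK
KWKKKKKK
KWKKKKKK
KKRKYYYY
After op 2 paint(2,4,B):
KKKKKKKK
KKKKKKKK
KKKKBKKK
KKKKKKKK
KWKKKKKK
KWKKKKKK
KWKKKKKK
KKRKYYYY
After op 3 fill(2,2,G) [55 cells changed]:
GGGGGGGG
GGGGGGGG
GGGGBGGG
GGGGGGGG
GWGGGGGG
GWGGGGGG
GWGGGGGG
GGRGYYYY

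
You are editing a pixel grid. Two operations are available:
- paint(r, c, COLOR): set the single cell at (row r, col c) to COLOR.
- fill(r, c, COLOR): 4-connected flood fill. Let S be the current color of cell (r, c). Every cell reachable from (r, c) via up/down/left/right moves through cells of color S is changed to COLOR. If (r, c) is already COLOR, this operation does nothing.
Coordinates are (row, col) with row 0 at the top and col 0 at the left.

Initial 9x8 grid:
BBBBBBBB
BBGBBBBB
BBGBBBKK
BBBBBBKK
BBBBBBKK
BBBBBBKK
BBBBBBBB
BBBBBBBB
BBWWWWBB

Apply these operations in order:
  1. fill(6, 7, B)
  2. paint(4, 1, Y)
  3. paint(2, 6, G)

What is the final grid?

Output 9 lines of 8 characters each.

Answer: BBBBBBBB
BBGBBBBB
BBGBBBGK
BBBBBBKK
BYBBBBKK
BBBBBBKK
BBBBBBBB
BBBBBBBB
BBWWWWBB

Derivation:
After op 1 fill(6,7,B) [0 cells changed]:
BBBBBBBB
BBGBBBBB
BBGBBBKK
BBBBBBKK
BBBBBBKK
BBBBBBKK
BBBBBBBB
BBBBBBBB
BBWWWWBB
After op 2 paint(4,1,Y):
BBBBBBBB
BBGBBBBB
BBGBBBKK
BBBBBBKK
BYBBBBKK
BBBBBBKK
BBBBBBBB
BBBBBBBB
BBWWWWBB
After op 3 paint(2,6,G):
BBBBBBBB
BBGBBBBB
BBGBBBGK
BBBBBBKK
BYBBBBKK
BBBBBBKK
BBBBBBBB
BBBBBBBB
BBWWWWBB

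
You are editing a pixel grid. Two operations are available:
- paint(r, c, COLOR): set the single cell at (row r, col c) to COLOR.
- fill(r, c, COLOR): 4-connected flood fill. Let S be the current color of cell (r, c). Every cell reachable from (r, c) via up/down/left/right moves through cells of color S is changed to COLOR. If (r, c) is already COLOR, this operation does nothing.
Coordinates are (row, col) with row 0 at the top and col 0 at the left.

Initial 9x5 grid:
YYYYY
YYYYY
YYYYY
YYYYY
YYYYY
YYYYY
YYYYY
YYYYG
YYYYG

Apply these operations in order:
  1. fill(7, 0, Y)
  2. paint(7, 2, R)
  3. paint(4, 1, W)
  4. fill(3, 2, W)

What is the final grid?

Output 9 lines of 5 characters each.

After op 1 fill(7,0,Y) [0 cells changed]:
YYYYY
YYYYY
YYYYY
YYYYY
YYYYY
YYYYY
YYYYY
YYYYG
YYYYG
After op 2 paint(7,2,R):
YYYYY
YYYYY
YYYYY
YYYYY
YYYYY
YYYYY
YYYYY
YYRYG
YYYYG
After op 3 paint(4,1,W):
YYYYY
YYYYY
YYYYY
YYYYY
YWYYY
YYYYY
YYYYY
YYRYG
YYYYG
After op 4 fill(3,2,W) [41 cells changed]:
WWWWW
WWWWW
WWWWW
WWWWW
WWWWW
WWWWW
WWWWW
WWRWG
WWWWG

Answer: WWWWW
WWWWW
WWWWW
WWWWW
WWWWW
WWWWW
WWWWW
WWRWG
WWWWG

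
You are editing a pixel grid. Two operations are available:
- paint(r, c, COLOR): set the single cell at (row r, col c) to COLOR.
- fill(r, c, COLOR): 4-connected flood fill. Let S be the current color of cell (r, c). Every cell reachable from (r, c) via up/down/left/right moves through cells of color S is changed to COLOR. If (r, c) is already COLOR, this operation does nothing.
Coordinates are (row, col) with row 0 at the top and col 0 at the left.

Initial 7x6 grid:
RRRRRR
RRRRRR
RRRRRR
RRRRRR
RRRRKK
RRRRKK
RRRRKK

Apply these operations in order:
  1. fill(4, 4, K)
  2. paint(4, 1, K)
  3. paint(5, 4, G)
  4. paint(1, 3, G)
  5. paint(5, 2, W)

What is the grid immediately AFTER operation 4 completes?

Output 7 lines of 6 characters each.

Answer: RRRRRR
RRRGRR
RRRRRR
RRRRRR
RKRRKK
RRRRGK
RRRRKK

Derivation:
After op 1 fill(4,4,K) [0 cells changed]:
RRRRRR
RRRRRR
RRRRRR
RRRRRR
RRRRKK
RRRRKK
RRRRKK
After op 2 paint(4,1,K):
RRRRRR
RRRRRR
RRRRRR
RRRRRR
RKRRKK
RRRRKK
RRRRKK
After op 3 paint(5,4,G):
RRRRRR
RRRRRR
RRRRRR
RRRRRR
RKRRKK
RRRRGK
RRRRKK
After op 4 paint(1,3,G):
RRRRRR
RRRGRR
RRRRRR
RRRRRR
RKRRKK
RRRRGK
RRRRKK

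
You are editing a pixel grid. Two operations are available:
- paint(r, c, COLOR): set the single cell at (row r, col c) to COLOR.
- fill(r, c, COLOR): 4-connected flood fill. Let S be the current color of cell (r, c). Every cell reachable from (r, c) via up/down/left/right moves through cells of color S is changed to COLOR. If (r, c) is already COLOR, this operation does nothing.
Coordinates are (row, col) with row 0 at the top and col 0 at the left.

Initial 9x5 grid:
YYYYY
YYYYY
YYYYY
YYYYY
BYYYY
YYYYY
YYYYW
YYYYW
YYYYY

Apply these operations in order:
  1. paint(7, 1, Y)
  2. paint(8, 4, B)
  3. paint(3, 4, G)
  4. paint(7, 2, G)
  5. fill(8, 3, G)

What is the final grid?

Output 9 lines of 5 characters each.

Answer: GGGGG
GGGGG
GGGGG
GGGGG
BGGGG
GGGGG
GGGGW
GGGGW
GGGGB

Derivation:
After op 1 paint(7,1,Y):
YYYYY
YYYYY
YYYYY
YYYYY
BYYYY
YYYYY
YYYYW
YYYYW
YYYYY
After op 2 paint(8,4,B):
YYYYY
YYYYY
YYYYY
YYYYY
BYYYY
YYYYY
YYYYW
YYYYW
YYYYB
After op 3 paint(3,4,G):
YYYYY
YYYYY
YYYYY
YYYYG
BYYYY
YYYYY
YYYYW
YYYYW
YYYYB
After op 4 paint(7,2,G):
YYYYY
YYYYY
YYYYY
YYYYG
BYYYY
YYYYY
YYYYW
YYGYW
YYYYB
After op 5 fill(8,3,G) [39 cells changed]:
GGGGG
GGGGG
GGGGG
GGGGG
BGGGG
GGGGG
GGGGW
GGGGW
GGGGB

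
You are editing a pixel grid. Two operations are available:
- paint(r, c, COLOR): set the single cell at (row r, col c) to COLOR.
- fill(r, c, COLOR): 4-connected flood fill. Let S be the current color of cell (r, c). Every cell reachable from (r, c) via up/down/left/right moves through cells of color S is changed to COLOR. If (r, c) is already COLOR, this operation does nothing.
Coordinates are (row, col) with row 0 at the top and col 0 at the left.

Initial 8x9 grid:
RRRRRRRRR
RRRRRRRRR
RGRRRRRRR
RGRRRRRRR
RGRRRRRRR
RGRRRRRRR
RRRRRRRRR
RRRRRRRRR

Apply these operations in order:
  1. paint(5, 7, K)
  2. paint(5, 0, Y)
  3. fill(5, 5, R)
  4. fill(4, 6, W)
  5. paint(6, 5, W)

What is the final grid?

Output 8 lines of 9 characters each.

After op 1 paint(5,7,K):
RRRRRRRRR
RRRRRRRRR
RGRRRRRRR
RGRRRRRRR
RGRRRRRRR
RGRRRRRKR
RRRRRRRRR
RRRRRRRRR
After op 2 paint(5,0,Y):
RRRRRRRRR
RRRRRRRRR
RGRRRRRRR
RGRRRRRRR
RGRRRRRRR
YGRRRRRKR
RRRRRRRRR
RRRRRRRRR
After op 3 fill(5,5,R) [0 cells changed]:
RRRRRRRRR
RRRRRRRRR
RGRRRRRRR
RGRRRRRRR
RGRRRRRRR
YGRRRRRKR
RRRRRRRRR
RRRRRRRRR
After op 4 fill(4,6,W) [66 cells changed]:
WWWWWWWWW
WWWWWWWWW
WGWWWWWWW
WGWWWWWWW
WGWWWWWWW
YGWWWWWKW
WWWWWWWWW
WWWWWWWWW
After op 5 paint(6,5,W):
WWWWWWWWW
WWWWWWWWW
WGWWWWWWW
WGWWWWWWW
WGWWWWWWW
YGWWWWWKW
WWWWWWWWW
WWWWWWWWW

Answer: WWWWWWWWW
WWWWWWWWW
WGWWWWWWW
WGWWWWWWW
WGWWWWWWW
YGWWWWWKW
WWWWWWWWW
WWWWWWWWW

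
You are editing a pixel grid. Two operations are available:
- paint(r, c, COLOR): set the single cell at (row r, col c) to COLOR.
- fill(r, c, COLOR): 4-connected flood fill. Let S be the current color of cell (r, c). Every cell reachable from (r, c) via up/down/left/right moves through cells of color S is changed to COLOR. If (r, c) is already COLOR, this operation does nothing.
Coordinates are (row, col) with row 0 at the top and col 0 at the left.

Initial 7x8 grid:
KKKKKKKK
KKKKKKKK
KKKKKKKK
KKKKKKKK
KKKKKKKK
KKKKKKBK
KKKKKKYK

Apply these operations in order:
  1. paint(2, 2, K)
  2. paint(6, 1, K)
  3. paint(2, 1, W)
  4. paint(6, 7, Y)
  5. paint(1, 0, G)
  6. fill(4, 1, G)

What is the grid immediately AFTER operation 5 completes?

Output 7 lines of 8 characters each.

Answer: KKKKKKKK
GKKKKKKK
KWKKKKKK
KKKKKKKK
KKKKKKKK
KKKKKKBK
KKKKKKYY

Derivation:
After op 1 paint(2,2,K):
KKKKKKKK
KKKKKKKK
KKKKKKKK
KKKKKKKK
KKKKKKKK
KKKKKKBK
KKKKKKYK
After op 2 paint(6,1,K):
KKKKKKKK
KKKKKKKK
KKKKKKKK
KKKKKKKK
KKKKKKKK
KKKKKKBK
KKKKKKYK
After op 3 paint(2,1,W):
KKKKKKKK
KKKKKKKK
KWKKKKKK
KKKKKKKK
KKKKKKKK
KKKKKKBK
KKKKKKYK
After op 4 paint(6,7,Y):
KKKKKKKK
KKKKKKKK
KWKKKKKK
KKKKKKKK
KKKKKKKK
KKKKKKBK
KKKKKKYY
After op 5 paint(1,0,G):
KKKKKKKK
GKKKKKKK
KWKKKKKK
KKKKKKKK
KKKKKKKK
KKKKKKBK
KKKKKKYY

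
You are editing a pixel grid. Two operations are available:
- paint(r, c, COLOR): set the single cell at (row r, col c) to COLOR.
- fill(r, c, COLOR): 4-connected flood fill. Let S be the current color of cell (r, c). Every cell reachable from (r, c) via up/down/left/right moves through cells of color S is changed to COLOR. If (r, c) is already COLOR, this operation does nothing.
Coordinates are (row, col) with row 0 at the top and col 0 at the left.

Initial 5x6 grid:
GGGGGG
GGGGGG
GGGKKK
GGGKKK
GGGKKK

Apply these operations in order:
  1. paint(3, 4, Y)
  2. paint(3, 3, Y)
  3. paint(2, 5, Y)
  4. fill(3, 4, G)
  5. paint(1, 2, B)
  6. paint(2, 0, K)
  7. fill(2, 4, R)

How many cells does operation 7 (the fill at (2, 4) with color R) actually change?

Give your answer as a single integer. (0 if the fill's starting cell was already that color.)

Answer: 2

Derivation:
After op 1 paint(3,4,Y):
GGGGGG
GGGGGG
GGGKKK
GGGKYK
GGGKKK
After op 2 paint(3,3,Y):
GGGGGG
GGGGGG
GGGKKK
GGGYYK
GGGKKK
After op 3 paint(2,5,Y):
GGGGGG
GGGGGG
GGGKKY
GGGYYK
GGGKKK
After op 4 fill(3,4,G) [2 cells changed]:
GGGGGG
GGGGGG
GGGKKY
GGGGGK
GGGKKK
After op 5 paint(1,2,B):
GGGGGG
GGBGGG
GGGKKY
GGGGGK
GGGKKK
After op 6 paint(2,0,K):
GGGGGG
GGBGGG
KGGKKY
GGGGGK
GGGKKK
After op 7 fill(2,4,R) [2 cells changed]:
GGGGGG
GGBGGG
KGGRRY
GGGGGK
GGGKKK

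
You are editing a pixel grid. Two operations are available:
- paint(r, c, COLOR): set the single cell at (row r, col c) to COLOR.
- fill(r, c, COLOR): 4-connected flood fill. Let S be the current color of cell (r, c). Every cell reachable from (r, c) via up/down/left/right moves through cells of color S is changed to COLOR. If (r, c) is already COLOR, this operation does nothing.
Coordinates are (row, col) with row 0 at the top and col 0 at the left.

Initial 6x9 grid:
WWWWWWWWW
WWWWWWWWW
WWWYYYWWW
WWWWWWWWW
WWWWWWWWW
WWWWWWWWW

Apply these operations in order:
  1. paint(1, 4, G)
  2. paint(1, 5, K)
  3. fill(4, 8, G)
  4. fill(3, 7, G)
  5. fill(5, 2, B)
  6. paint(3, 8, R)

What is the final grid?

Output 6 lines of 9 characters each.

After op 1 paint(1,4,G):
WWWWWWWWW
WWWWGWWWW
WWWYYYWWW
WWWWWWWWW
WWWWWWWWW
WWWWWWWWW
After op 2 paint(1,5,K):
WWWWWWWWW
WWWWGKWWW
WWWYYYWWW
WWWWWWWWW
WWWWWWWWW
WWWWWWWWW
After op 3 fill(4,8,G) [49 cells changed]:
GGGGGGGGG
GGGGGKGGG
GGGYYYGGG
GGGGGGGGG
GGGGGGGGG
GGGGGGGGG
After op 4 fill(3,7,G) [0 cells changed]:
GGGGGGGGG
GGGGGKGGG
GGGYYYGGG
GGGGGGGGG
GGGGGGGGG
GGGGGGGGG
After op 5 fill(5,2,B) [50 cells changed]:
BBBBBBBBB
BBBBBKBBB
BBBYYYBBB
BBBBBBBBB
BBBBBBBBB
BBBBBBBBB
After op 6 paint(3,8,R):
BBBBBBBBB
BBBBBKBBB
BBBYYYBBB
BBBBBBBBR
BBBBBBBBB
BBBBBBBBB

Answer: BBBBBBBBB
BBBBBKBBB
BBBYYYBBB
BBBBBBBBR
BBBBBBBBB
BBBBBBBBB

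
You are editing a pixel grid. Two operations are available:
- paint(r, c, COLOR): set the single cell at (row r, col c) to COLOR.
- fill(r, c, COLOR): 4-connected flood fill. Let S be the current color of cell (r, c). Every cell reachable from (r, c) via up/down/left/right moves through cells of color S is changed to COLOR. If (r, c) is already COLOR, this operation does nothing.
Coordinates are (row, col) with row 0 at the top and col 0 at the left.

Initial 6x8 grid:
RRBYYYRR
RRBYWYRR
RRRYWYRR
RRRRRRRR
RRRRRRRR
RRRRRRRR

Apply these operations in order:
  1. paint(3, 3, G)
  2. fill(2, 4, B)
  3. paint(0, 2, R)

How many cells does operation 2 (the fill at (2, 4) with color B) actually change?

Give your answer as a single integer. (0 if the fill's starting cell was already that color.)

Answer: 2

Derivation:
After op 1 paint(3,3,G):
RRBYYYRR
RRBYWYRR
RRRYWYRR
RRRGRRRR
RRRRRRRR
RRRRRRRR
After op 2 fill(2,4,B) [2 cells changed]:
RRBYYYRR
RRBYBYRR
RRRYBYRR
RRRGRRRR
RRRRRRRR
RRRRRRRR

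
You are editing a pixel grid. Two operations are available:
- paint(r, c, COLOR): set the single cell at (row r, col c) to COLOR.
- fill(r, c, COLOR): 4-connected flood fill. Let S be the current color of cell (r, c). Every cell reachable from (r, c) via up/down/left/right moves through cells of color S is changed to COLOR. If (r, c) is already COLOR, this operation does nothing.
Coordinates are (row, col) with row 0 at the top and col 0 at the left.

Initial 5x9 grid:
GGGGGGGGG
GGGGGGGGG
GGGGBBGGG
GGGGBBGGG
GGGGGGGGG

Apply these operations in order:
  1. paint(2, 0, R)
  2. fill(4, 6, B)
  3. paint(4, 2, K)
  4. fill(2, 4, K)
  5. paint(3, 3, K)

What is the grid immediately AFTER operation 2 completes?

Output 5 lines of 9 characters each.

After op 1 paint(2,0,R):
GGGGGGGGG
GGGGGGGGG
RGGGBBGGG
GGGGBBGGG
GGGGGGGGG
After op 2 fill(4,6,B) [40 cells changed]:
BBBBBBBBB
BBBBBBBBB
RBBBBBBBB
BBBBBBBBB
BBBBBBBBB

Answer: BBBBBBBBB
BBBBBBBBB
RBBBBBBBB
BBBBBBBBB
BBBBBBBBB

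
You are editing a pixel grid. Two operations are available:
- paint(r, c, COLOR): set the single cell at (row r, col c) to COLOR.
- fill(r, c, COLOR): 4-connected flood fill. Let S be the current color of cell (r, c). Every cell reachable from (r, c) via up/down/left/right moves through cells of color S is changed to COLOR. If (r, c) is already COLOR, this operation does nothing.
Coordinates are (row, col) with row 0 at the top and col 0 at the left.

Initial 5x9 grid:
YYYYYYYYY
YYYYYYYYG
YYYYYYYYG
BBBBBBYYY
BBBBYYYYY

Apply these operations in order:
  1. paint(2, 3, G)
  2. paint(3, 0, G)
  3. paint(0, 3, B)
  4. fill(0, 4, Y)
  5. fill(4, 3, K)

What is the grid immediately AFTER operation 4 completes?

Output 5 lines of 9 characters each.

After op 1 paint(2,3,G):
YYYYYYYYY
YYYYYYYYG
YYYGYYYYG
BBBBBBYYY
BBBBYYYYY
After op 2 paint(3,0,G):
YYYYYYYYY
YYYYYYYYG
YYYGYYYYG
GBBBBBYYY
BBBBYYYYY
After op 3 paint(0,3,B):
YYYBYYYYY
YYYYYYYYG
YYYGYYYYG
GBBBBBYYY
BBBBYYYYY
After op 4 fill(0,4,Y) [0 cells changed]:
YYYBYYYYY
YYYYYYYYG
YYYGYYYYG
GBBBBBYYY
BBBBYYYYY

Answer: YYYBYYYYY
YYYYYYYYG
YYYGYYYYG
GBBBBBYYY
BBBBYYYYY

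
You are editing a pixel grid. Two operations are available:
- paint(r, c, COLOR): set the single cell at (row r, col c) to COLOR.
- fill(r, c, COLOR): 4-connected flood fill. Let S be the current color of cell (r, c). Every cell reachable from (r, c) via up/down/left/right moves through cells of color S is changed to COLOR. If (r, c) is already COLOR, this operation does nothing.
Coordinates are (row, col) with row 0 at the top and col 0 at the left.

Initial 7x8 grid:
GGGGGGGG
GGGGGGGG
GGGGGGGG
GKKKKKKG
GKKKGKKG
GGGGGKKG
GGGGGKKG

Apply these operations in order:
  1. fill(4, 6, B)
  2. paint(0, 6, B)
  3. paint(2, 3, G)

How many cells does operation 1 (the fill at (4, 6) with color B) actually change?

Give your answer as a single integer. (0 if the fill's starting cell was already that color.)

After op 1 fill(4,6,B) [15 cells changed]:
GGGGGGGG
GGGGGGGG
GGGGGGGG
GBBBBBBG
GBBBGBBG
GGGGGBBG
GGGGGBBG

Answer: 15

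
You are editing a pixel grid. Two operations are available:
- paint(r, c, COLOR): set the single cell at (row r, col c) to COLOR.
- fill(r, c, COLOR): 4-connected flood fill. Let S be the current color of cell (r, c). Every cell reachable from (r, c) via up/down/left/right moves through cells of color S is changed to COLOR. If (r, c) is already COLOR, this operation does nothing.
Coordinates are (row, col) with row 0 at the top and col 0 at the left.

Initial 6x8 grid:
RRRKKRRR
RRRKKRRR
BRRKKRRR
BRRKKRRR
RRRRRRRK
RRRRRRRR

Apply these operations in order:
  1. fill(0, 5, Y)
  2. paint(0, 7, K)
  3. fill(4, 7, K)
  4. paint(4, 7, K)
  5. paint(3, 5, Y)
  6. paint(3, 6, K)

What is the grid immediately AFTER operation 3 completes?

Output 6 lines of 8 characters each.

After op 1 fill(0,5,Y) [37 cells changed]:
YYYKKYYY
YYYKKYYY
BYYKKYYY
BYYKKYYY
YYYYYYYK
YYYYYYYY
After op 2 paint(0,7,K):
YYYKKYYK
YYYKKYYY
BYYKKYYY
BYYKKYYY
YYYYYYYK
YYYYYYYY
After op 3 fill(4,7,K) [0 cells changed]:
YYYKKYYK
YYYKKYYY
BYYKKYYY
BYYKKYYY
YYYYYYYK
YYYYYYYY

Answer: YYYKKYYK
YYYKKYYY
BYYKKYYY
BYYKKYYY
YYYYYYYK
YYYYYYYY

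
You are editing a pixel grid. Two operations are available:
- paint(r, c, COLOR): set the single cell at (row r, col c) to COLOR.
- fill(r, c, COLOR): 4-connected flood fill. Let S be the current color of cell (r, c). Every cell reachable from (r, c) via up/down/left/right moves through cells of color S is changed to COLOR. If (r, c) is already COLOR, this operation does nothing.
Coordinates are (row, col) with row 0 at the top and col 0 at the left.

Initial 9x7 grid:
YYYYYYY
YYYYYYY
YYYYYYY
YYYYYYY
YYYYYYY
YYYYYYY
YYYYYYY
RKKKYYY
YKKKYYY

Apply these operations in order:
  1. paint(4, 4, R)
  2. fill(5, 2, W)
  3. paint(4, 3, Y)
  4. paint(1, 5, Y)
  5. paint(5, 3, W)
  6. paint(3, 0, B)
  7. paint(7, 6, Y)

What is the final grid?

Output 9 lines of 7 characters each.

After op 1 paint(4,4,R):
YYYYYYY
YYYYYYY
YYYYYYY
YYYYYYY
YYYYRYY
YYYYYYY
YYYYYYY
RKKKYYY
YKKKYYY
After op 2 fill(5,2,W) [54 cells changed]:
WWWWWWW
WWWWWWW
WWWWWWW
WWWWWWW
WWWWRWW
WWWWWWW
WWWWWWW
RKKKWWW
YKKKWWW
After op 3 paint(4,3,Y):
WWWWWWW
WWWWWWW
WWWWWWW
WWWWWWW
WWWYRWW
WWWWWWW
WWWWWWW
RKKKWWW
YKKKWWW
After op 4 paint(1,5,Y):
WWWWWWW
WWWWWYW
WWWWWWW
WWWWWWW
WWWYRWW
WWWWWWW
WWWWWWW
RKKKWWW
YKKKWWW
After op 5 paint(5,3,W):
WWWWWWW
WWWWWYW
WWWWWWW
WWWWWWW
WWWYRWW
WWWWWWW
WWWWWWW
RKKKWWW
YKKKWWW
After op 6 paint(3,0,B):
WWWWWWW
WWWWWYW
WWWWWWW
BWWWWWW
WWWYRWW
WWWWWWW
WWWWWWW
RKKKWWW
YKKKWWW
After op 7 paint(7,6,Y):
WWWWWWW
WWWWWYW
WWWWWWW
BWWWWWW
WWWYRWW
WWWWWWW
WWWWWWW
RKKKWWY
YKKKWWW

Answer: WWWWWWW
WWWWWYW
WWWWWWW
BWWWWWW
WWWYRWW
WWWWWWW
WWWWWWW
RKKKWWY
YKKKWWW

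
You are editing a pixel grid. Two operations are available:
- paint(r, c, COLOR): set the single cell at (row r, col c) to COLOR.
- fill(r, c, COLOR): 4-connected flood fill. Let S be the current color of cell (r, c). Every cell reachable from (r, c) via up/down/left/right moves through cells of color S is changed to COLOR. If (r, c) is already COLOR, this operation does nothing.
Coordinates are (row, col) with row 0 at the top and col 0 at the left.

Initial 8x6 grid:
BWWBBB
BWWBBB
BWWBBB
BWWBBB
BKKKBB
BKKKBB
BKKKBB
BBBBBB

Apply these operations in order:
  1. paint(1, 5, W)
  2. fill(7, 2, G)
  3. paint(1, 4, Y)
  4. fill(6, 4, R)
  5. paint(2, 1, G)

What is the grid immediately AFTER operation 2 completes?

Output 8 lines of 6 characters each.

After op 1 paint(1,5,W):
BWWBBB
BWWBBW
BWWBBB
BWWBBB
BKKKBB
BKKKBB
BKKKBB
BBBBBB
After op 2 fill(7,2,G) [30 cells changed]:
GWWGGG
GWWGGW
GWWGGG
GWWGGG
GKKKGG
GKKKGG
GKKKGG
GGGGGG

Answer: GWWGGG
GWWGGW
GWWGGG
GWWGGG
GKKKGG
GKKKGG
GKKKGG
GGGGGG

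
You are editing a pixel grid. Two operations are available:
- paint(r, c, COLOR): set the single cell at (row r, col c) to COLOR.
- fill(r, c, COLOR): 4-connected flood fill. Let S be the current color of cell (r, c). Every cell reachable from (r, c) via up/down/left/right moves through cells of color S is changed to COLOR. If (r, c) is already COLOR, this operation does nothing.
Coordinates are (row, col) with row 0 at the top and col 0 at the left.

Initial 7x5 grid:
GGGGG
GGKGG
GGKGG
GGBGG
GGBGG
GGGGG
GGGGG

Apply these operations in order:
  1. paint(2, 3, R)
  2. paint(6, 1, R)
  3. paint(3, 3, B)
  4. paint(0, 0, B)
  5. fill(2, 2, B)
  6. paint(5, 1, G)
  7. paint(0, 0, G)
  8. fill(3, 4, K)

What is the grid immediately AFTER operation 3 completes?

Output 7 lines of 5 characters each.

Answer: GGGGG
GGKGG
GGKRG
GGBBG
GGBGG
GGGGG
GRGGG

Derivation:
After op 1 paint(2,3,R):
GGGGG
GGKGG
GGKRG
GGBGG
GGBGG
GGGGG
GGGGG
After op 2 paint(6,1,R):
GGGGG
GGKGG
GGKRG
GGBGG
GGBGG
GGGGG
GRGGG
After op 3 paint(3,3,B):
GGGGG
GGKGG
GGKRG
GGBBG
GGBGG
GGGGG
GRGGG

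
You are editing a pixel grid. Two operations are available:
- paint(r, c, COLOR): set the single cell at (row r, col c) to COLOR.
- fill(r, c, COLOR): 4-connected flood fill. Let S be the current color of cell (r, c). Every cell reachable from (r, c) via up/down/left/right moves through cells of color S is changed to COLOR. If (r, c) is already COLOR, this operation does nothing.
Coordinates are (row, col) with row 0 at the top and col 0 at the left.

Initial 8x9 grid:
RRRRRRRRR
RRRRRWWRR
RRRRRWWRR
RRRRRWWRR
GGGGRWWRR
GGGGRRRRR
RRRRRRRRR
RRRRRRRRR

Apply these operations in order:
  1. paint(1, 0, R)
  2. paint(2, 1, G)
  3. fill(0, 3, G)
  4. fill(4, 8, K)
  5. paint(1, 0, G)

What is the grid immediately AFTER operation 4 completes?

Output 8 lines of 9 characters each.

Answer: KKKKKKKKK
KKKKKWWKK
KKKKKWWKK
KKKKKWWKK
KKKKKWWKK
KKKKKKKKK
KKKKKKKKK
KKKKKKKKK

Derivation:
After op 1 paint(1,0,R):
RRRRRRRRR
RRRRRWWRR
RRRRRWWRR
RRRRRWWRR
GGGGRWWRR
GGGGRRRRR
RRRRRRRRR
RRRRRRRRR
After op 2 paint(2,1,G):
RRRRRRRRR
RRRRRWWRR
RGRRRWWRR
RRRRRWWRR
GGGGRWWRR
GGGGRRRRR
RRRRRRRRR
RRRRRRRRR
After op 3 fill(0,3,G) [55 cells changed]:
GGGGGGGGG
GGGGGWWGG
GGGGGWWGG
GGGGGWWGG
GGGGGWWGG
GGGGGGGGG
GGGGGGGGG
GGGGGGGGG
After op 4 fill(4,8,K) [64 cells changed]:
KKKKKKKKK
KKKKKWWKK
KKKKKWWKK
KKKKKWWKK
KKKKKWWKK
KKKKKKKKK
KKKKKKKKK
KKKKKKKKK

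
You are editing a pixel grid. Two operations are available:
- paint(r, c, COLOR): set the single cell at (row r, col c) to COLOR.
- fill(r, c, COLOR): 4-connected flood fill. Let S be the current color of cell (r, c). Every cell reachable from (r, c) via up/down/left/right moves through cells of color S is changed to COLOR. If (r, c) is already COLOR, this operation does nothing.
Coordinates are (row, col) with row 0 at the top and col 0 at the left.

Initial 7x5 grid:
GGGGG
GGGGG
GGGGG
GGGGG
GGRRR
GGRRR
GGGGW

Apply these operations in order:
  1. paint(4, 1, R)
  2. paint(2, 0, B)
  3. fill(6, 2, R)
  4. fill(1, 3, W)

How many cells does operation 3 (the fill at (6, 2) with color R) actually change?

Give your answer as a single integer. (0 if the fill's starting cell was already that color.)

Answer: 26

Derivation:
After op 1 paint(4,1,R):
GGGGG
GGGGG
GGGGG
GGGGG
GRRRR
GGRRR
GGGGW
After op 2 paint(2,0,B):
GGGGG
GGGGG
BGGGG
GGGGG
GRRRR
GGRRR
GGGGW
After op 3 fill(6,2,R) [26 cells changed]:
RRRRR
RRRRR
BRRRR
RRRRR
RRRRR
RRRRR
RRRRW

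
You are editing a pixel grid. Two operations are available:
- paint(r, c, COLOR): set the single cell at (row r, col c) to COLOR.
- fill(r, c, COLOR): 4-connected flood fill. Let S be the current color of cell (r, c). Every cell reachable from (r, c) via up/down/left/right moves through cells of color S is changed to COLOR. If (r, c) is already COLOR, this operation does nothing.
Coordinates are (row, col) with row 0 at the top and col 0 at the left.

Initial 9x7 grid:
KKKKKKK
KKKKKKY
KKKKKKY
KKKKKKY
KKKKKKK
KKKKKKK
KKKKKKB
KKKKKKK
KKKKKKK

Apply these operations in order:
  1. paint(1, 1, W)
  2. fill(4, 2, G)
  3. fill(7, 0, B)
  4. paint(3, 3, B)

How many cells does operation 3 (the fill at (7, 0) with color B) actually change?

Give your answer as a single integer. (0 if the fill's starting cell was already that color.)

Answer: 58

Derivation:
After op 1 paint(1,1,W):
KKKKKKK
KWKKKKY
KKKKKKY
KKKKKKY
KKKKKKK
KKKKKKK
KKKKKKB
KKKKKKK
KKKKKKK
After op 2 fill(4,2,G) [58 cells changed]:
GGGGGGG
GWGGGGY
GGGGGGY
GGGGGGY
GGGGGGG
GGGGGGG
GGGGGGB
GGGGGGG
GGGGGGG
After op 3 fill(7,0,B) [58 cells changed]:
BBBBBBB
BWBBBBY
BBBBBBY
BBBBBBY
BBBBBBB
BBBBBBB
BBBBBBB
BBBBBBB
BBBBBBB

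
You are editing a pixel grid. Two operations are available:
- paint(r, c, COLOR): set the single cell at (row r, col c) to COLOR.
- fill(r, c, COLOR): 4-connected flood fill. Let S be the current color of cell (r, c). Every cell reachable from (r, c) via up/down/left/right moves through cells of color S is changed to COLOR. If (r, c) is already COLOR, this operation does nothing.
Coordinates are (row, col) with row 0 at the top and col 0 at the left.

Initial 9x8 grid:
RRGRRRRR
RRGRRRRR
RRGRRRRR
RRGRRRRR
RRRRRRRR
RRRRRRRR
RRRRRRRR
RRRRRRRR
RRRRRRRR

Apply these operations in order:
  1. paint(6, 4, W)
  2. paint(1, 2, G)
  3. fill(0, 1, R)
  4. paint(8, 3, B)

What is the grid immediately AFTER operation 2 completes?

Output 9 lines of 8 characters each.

After op 1 paint(6,4,W):
RRGRRRRR
RRGRRRRR
RRGRRRRR
RRGRRRRR
RRRRRRRR
RRRRRRRR
RRRRWRRR
RRRRRRRR
RRRRRRRR
After op 2 paint(1,2,G):
RRGRRRRR
RRGRRRRR
RRGRRRRR
RRGRRRRR
RRRRRRRR
RRRRRRRR
RRRRWRRR
RRRRRRRR
RRRRRRRR

Answer: RRGRRRRR
RRGRRRRR
RRGRRRRR
RRGRRRRR
RRRRRRRR
RRRRRRRR
RRRRWRRR
RRRRRRRR
RRRRRRRR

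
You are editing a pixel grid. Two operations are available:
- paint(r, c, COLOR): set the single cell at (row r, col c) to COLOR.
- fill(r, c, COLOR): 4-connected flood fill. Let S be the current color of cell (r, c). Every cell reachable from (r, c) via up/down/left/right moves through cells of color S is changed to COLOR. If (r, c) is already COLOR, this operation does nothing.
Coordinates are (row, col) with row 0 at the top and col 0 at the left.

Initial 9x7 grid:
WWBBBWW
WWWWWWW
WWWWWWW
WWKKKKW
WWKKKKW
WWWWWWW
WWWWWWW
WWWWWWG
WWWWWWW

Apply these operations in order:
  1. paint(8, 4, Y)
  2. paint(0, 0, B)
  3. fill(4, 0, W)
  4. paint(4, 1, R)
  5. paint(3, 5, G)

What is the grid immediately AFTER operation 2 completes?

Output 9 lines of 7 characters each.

Answer: BWBBBWW
WWWWWWW
WWWWWWW
WWKKKKW
WWKKKKW
WWWWWWW
WWWWWWW
WWWWWWG
WWWWYWW

Derivation:
After op 1 paint(8,4,Y):
WWBBBWW
WWWWWWW
WWWWWWW
WWKKKKW
WWKKKKW
WWWWWWW
WWWWWWW
WWWWWWG
WWWWYWW
After op 2 paint(0,0,B):
BWBBBWW
WWWWWWW
WWWWWWW
WWKKKKW
WWKKKKW
WWWWWWW
WWWWWWW
WWWWWWG
WWWWYWW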